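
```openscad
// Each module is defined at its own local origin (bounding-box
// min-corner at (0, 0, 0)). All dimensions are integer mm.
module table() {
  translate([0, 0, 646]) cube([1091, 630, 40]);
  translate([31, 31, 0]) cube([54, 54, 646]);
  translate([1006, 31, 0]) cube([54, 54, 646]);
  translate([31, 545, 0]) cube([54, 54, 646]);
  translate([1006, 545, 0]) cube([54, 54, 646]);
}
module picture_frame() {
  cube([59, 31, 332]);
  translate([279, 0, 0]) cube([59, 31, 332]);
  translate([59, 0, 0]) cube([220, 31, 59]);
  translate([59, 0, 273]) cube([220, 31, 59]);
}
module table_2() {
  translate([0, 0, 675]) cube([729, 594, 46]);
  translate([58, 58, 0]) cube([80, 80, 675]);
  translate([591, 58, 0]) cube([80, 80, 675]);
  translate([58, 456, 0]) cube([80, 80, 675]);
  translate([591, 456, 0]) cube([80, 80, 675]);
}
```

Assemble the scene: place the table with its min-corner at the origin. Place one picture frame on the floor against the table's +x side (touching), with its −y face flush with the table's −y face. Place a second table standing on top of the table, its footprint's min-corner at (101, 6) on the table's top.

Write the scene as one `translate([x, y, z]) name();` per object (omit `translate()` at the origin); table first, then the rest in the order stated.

table();
translate([1091, 0, 0]) picture_frame();
translate([101, 6, 686]) table_2();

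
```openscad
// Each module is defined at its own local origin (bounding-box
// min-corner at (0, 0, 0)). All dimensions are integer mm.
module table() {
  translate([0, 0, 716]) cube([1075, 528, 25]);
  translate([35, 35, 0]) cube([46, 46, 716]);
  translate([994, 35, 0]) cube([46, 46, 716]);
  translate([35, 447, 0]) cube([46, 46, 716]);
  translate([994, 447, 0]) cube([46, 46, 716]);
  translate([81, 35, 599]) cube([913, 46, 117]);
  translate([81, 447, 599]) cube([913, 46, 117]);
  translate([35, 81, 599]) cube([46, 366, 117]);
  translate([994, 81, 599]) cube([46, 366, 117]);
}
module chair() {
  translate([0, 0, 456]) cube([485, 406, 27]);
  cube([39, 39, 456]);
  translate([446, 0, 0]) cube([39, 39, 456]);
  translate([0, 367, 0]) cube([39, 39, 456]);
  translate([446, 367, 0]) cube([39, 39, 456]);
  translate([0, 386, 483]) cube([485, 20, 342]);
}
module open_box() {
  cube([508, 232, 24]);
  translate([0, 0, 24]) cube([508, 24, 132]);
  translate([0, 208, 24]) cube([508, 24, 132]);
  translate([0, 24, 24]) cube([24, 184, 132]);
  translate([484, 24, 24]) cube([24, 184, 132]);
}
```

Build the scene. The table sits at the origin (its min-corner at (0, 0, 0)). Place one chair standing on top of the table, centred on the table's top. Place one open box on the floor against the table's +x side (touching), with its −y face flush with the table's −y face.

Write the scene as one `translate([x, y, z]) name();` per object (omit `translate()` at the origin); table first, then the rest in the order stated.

table();
translate([295, 61, 741]) chair();
translate([1075, 0, 0]) open_box();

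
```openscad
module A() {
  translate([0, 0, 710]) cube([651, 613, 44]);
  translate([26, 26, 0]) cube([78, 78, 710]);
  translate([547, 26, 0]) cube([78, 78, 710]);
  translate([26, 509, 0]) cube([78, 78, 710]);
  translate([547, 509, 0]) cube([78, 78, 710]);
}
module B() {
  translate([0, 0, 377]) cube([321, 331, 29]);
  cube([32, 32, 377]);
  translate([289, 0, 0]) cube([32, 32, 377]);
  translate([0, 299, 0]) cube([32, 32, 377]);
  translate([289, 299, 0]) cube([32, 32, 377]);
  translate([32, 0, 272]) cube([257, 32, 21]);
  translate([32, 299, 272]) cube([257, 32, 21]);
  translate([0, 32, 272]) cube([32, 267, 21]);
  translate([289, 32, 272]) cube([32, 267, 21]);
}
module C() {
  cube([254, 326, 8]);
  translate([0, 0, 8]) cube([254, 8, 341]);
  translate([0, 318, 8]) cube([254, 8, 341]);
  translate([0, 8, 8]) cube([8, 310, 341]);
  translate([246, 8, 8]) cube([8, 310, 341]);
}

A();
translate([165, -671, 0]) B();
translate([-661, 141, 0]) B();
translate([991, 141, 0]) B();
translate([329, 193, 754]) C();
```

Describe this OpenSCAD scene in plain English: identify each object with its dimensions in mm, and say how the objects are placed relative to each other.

A is a rectangular dining table. The top is 651×613×44 mm with its upper surface at z = 754 mm. It stands on four 78×78 mm square legs, each inset 26 mm from the nearest pair of top edges, running from the floor to the underside of the top.

B is a four-legged stool. The seat is 321×331 mm, 29 mm thick, top at z = 406 mm. It stands on four square legs, each 32×32 mm in cross-section, from z = 0 to the seat underside, each flush with a corner of the seat. Four stretchers, 32 mm wide and 21 mm tall, connect adjacent legs with their undersides at z = 272 mm, each running between the inner faces of the legs it joins and aligned with the legs' outer faces on the other axis.

C is an open storage box with external size 254×326×349 mm and wall thickness 8 mm (the base is also 8 mm thick). The base covers the whole footprint; the four walls stand on the base, with the y-facing walls full-width and the x-facing walls fitting between their inner faces.

Three stools sit around the table at the −y, −x, +x sides. The open box is on top of the table.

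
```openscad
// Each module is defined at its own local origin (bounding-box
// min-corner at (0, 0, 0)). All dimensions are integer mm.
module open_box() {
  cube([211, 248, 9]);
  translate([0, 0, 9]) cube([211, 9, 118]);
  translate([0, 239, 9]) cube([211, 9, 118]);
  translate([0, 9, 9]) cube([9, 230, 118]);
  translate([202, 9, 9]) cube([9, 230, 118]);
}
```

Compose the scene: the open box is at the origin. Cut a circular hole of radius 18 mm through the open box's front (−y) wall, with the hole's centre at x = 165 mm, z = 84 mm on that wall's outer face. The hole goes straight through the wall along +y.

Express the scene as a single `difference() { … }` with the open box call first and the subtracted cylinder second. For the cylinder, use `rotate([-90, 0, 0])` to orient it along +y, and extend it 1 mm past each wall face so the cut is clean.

difference() {
  open_box();
  translate([165, -1, 84]) rotate([-90, 0, 0]) cylinder(h = 11, r = 18);
}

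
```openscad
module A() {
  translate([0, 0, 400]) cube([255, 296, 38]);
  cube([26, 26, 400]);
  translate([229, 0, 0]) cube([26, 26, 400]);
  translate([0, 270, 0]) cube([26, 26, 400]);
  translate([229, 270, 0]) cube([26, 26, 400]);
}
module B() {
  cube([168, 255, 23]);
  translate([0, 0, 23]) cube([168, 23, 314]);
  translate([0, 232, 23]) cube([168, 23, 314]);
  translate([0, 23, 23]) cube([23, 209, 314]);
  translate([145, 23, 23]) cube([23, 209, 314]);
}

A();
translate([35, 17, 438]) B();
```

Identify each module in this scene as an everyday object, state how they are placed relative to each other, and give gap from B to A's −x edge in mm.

The open box's min-x is at 35; the stool's min-x is 0; gap = 35 mm.

A is a stool. B is an open box. The open box is on top of the stool. The gap from the open box to the stool's −x edge is 35 mm.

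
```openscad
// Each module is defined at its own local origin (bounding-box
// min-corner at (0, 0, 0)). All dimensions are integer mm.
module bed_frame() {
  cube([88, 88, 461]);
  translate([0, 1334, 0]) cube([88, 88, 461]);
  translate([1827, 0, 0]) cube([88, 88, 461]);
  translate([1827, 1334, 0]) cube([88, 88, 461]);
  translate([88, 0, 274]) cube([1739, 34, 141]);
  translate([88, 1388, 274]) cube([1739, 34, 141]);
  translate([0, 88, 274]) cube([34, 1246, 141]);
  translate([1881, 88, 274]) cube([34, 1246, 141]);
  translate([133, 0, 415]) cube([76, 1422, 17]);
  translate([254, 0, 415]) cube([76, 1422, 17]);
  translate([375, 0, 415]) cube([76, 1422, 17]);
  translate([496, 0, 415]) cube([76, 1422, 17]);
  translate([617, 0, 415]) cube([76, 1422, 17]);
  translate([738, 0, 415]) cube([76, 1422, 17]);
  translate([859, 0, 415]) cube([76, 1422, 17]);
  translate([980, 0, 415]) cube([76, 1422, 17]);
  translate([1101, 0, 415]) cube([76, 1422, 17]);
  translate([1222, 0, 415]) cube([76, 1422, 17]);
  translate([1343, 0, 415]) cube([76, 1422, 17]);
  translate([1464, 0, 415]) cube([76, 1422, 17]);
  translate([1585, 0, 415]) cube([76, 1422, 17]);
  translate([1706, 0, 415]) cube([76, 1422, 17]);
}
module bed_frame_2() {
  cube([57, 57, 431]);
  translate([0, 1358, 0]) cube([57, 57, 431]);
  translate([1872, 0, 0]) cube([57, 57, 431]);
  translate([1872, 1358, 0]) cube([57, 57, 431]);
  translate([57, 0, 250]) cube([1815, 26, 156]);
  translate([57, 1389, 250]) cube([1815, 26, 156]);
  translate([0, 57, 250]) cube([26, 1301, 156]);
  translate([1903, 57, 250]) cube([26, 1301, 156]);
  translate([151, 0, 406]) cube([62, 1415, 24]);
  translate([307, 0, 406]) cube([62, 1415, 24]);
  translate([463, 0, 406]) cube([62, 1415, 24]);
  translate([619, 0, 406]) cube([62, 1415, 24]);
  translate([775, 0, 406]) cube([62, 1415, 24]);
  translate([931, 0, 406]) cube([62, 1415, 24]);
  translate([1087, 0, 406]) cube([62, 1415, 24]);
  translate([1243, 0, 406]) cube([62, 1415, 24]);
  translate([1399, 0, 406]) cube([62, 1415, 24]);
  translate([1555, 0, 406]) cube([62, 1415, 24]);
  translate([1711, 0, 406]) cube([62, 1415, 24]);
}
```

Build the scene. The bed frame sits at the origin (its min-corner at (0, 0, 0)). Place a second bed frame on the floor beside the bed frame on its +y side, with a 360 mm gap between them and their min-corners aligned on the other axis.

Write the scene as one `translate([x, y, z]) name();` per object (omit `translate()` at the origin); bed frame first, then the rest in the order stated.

bed_frame();
translate([0, 1782, 0]) bed_frame_2();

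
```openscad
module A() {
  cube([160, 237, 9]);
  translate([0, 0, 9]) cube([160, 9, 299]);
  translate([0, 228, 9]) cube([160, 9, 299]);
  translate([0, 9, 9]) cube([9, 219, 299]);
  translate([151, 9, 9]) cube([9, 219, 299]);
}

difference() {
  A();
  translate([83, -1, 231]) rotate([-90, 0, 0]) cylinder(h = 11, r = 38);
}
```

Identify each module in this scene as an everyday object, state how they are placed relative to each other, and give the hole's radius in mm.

The subtracted cylinder has r = 38 mm.

A is an open box. The open box has a circular hole through its front wall. The hole's radius is 38 mm.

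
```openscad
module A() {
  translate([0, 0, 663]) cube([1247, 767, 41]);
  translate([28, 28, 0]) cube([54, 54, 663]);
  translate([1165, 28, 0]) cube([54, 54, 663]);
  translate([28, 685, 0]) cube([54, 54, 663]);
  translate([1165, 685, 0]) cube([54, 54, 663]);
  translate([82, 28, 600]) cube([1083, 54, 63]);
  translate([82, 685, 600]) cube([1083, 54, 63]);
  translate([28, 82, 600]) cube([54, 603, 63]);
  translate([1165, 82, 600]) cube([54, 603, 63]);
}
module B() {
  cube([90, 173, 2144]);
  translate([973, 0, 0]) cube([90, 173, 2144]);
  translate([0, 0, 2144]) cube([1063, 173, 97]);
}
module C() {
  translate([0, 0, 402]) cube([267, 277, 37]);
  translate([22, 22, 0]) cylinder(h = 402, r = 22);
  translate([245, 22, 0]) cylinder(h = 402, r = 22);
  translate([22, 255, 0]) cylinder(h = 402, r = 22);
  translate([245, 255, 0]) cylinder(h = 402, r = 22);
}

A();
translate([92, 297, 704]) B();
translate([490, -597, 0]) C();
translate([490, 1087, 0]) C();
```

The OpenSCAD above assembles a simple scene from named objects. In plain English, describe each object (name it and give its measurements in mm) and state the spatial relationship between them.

A is a table: top 1247 mm (x) × 767 mm (y), 41 mm thick, upper face at z = 704 mm, on four 54×54 mm square legs, each inset 28 mm from the nearest pair of top edges, running from z = 0 to the bottom of the top. Four apron rails, 54 mm thick and 63 mm tall, run between adjacent legs with their top edges flush with the underside of the top and their outer faces flush with the legs' outer faces.

B is a rectangular door frame: two vertical jambs of 90×173 mm section, 2144 mm tall, with a clear opening 883 mm wide between their inner faces. A header 97 mm tall and 173 mm deep lies on top of the jambs and spans the full outside width.

C is a simple wooden stool: a rectangular seat 267 mm (x) by 277 mm (y), 37 mm thick, top face at z = 439 mm, on four round legs, each 44 mm in diameter. The legs rest on z = 0, each leg's axis is inset half a diameter from the nearest pair of seat edges (so the leg's bounding box is flush with the corner).

The door frame is on top of the table, centred. Two stools sit around the table at the −y, +y sides.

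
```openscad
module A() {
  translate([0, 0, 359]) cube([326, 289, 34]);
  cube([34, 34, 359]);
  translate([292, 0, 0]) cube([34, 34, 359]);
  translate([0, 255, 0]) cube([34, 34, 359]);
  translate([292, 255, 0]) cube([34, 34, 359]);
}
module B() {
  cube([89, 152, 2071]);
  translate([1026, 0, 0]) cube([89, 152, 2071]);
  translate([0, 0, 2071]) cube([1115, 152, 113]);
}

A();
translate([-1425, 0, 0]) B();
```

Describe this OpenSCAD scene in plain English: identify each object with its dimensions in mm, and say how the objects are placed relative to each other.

A is a four-legged stool. The seat is 326×289 mm, 34 mm thick, top at z = 393 mm. It stands on four square legs, each 34×34 mm in cross-section, from z = 0 to the seat underside, each flush with a corner of the seat.

B is a door frame. The clear opening is 937 mm wide and 2071 mm high. Two 89 mm wide jambs, 152 mm deep, stand either side of the opening from the floor to the top of the opening. A 113 mm thick head sits across the top of both jambs, spanning the full outside width of the frame.

The door frame is on the floor beside the stool on its −x side.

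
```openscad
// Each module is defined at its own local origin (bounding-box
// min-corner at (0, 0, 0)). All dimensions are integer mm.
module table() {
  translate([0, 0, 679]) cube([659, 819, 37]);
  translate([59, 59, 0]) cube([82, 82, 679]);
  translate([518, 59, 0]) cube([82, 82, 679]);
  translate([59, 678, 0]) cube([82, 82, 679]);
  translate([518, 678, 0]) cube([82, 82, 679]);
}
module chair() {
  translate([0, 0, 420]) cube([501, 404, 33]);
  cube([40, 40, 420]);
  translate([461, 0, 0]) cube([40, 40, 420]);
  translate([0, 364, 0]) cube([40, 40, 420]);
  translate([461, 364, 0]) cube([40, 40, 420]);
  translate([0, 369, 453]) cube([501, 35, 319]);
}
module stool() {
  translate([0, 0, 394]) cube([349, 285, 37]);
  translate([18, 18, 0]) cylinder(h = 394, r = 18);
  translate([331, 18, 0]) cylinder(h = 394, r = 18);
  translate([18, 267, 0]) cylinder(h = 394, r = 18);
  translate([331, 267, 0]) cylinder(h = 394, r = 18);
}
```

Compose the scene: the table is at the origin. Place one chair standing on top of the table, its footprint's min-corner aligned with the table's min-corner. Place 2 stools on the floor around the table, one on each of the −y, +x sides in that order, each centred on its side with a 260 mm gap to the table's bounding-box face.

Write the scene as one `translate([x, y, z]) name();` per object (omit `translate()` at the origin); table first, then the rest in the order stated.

table();
translate([0, 0, 716]) chair();
translate([155, -545, 0]) stool();
translate([919, 267, 0]) stool();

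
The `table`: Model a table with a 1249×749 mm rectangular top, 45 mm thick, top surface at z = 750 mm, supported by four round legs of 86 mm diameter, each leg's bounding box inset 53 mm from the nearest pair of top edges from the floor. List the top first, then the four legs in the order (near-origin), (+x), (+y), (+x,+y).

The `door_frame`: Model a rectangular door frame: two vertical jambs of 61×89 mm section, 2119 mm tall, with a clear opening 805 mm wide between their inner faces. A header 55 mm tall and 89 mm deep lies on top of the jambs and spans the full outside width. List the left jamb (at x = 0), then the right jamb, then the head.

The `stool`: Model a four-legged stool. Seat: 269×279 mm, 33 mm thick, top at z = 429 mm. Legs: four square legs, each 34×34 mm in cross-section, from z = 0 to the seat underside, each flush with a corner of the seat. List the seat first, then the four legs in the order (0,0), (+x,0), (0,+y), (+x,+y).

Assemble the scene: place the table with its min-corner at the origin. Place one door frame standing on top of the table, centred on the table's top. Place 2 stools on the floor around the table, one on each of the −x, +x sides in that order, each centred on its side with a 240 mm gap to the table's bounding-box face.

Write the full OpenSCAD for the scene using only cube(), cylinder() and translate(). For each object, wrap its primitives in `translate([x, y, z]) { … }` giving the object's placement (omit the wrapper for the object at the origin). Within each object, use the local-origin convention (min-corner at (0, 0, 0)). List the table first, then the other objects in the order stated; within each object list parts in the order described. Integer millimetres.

translate([0, 0, 705]) cube([1249, 749, 45]);
translate([96, 96, 0]) cylinder(h = 705, r = 43);
translate([1153, 96, 0]) cylinder(h = 705, r = 43);
translate([96, 653, 0]) cylinder(h = 705, r = 43);
translate([1153, 653, 0]) cylinder(h = 705, r = 43);
translate([161, 330, 750]) {
  cube([61, 89, 2119]);
  translate([866, 0, 0]) cube([61, 89, 2119]);
  translate([0, 0, 2119]) cube([927, 89, 55]);
}
translate([-509, 235, 0]) {
  translate([0, 0, 396]) cube([269, 279, 33]);
  cube([34, 34, 396]);
  translate([235, 0, 0]) cube([34, 34, 396]);
  translate([0, 245, 0]) cube([34, 34, 396]);
  translate([235, 245, 0]) cube([34, 34, 396]);
}
translate([1489, 235, 0]) {
  translate([0, 0, 396]) cube([269, 279, 33]);
  cube([34, 34, 396]);
  translate([235, 0, 0]) cube([34, 34, 396]);
  translate([0, 245, 0]) cube([34, 34, 396]);
  translate([235, 245, 0]) cube([34, 34, 396]);
}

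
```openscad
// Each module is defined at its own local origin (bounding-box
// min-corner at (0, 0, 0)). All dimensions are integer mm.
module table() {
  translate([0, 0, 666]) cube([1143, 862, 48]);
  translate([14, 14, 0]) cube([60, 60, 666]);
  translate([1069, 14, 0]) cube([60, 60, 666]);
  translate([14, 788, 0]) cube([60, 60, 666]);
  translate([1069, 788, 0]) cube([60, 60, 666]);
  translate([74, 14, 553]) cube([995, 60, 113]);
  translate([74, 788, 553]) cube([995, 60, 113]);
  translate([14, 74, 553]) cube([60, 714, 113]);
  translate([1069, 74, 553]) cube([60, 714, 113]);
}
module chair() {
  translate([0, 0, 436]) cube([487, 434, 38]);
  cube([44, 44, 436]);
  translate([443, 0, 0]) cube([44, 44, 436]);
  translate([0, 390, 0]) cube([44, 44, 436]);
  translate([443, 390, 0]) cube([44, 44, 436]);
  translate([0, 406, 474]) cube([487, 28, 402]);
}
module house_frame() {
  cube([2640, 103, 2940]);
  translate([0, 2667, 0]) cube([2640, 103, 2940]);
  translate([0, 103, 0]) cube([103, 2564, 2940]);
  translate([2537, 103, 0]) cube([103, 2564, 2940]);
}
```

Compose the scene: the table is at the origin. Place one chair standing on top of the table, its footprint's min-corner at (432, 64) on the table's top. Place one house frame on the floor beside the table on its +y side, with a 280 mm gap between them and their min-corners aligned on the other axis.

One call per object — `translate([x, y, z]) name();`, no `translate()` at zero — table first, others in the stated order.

table();
translate([432, 64, 714]) chair();
translate([0, 1142, 0]) house_frame();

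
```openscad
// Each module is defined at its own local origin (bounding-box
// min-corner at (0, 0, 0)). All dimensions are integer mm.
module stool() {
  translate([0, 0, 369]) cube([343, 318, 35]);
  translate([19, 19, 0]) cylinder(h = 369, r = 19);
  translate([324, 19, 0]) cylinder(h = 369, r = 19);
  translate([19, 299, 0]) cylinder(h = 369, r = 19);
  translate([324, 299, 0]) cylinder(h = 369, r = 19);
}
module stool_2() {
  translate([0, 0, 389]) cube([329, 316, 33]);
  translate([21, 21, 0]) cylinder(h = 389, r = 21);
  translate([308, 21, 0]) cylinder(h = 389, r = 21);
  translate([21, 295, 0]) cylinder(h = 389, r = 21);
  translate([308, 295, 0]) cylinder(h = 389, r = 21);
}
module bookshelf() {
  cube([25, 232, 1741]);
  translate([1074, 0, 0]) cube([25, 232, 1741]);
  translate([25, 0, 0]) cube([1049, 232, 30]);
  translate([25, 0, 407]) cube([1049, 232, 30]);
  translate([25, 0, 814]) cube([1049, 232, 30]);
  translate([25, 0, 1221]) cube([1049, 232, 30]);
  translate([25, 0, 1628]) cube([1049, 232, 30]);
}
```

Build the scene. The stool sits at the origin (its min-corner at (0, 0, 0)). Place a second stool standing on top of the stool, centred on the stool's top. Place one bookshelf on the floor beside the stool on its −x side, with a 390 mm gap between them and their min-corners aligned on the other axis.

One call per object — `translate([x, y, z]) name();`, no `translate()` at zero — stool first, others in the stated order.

stool();
translate([7, 1, 404]) stool_2();
translate([-1489, 0, 0]) bookshelf();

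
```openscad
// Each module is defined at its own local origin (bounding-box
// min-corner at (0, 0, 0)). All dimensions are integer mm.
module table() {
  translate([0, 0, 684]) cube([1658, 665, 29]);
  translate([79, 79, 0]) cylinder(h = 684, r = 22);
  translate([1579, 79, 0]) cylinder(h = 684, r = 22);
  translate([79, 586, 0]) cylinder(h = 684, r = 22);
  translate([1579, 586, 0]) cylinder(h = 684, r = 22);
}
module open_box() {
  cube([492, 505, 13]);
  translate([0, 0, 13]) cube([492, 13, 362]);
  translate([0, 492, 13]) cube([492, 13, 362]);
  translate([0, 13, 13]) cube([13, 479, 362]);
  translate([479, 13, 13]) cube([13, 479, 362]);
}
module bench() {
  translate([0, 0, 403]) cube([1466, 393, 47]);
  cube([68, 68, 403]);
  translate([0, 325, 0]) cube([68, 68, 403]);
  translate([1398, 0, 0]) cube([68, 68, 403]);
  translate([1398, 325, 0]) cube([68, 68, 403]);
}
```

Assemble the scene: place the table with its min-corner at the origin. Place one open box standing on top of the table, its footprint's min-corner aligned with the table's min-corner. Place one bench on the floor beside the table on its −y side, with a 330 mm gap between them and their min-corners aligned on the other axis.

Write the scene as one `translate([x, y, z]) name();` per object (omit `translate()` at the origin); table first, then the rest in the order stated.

table();
translate([0, 0, 713]) open_box();
translate([0, -723, 0]) bench();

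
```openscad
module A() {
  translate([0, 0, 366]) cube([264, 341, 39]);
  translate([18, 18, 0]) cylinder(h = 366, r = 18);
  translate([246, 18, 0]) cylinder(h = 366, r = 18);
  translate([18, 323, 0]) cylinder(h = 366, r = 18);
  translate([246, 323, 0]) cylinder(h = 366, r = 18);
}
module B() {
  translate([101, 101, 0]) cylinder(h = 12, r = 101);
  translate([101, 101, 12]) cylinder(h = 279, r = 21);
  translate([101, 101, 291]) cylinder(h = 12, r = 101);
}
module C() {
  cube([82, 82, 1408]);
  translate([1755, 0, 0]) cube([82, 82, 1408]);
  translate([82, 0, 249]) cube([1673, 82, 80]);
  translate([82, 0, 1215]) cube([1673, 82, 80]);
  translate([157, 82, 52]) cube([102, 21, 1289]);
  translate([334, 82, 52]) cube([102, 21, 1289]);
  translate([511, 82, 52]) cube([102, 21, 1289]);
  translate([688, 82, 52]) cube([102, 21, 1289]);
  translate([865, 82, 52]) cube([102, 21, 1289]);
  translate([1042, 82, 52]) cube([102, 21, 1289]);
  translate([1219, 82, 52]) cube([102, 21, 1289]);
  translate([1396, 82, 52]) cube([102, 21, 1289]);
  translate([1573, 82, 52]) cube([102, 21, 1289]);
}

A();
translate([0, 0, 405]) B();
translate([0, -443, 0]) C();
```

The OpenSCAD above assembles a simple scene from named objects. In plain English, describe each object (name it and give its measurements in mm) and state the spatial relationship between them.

A is a four-legged stool. The seat is 264×341 mm, 39 mm thick, top at z = 405 mm. It stands on four round legs, each 36 mm in diameter, from z = 0 to the seat underside, each leg's axis is inset half a diameter from the nearest pair of seat edges (so the leg's bounding box is flush with the corner).

B is a spool: two coaxial disc flanges of radius 101 mm and thickness 12 mm, joined by a core cylinder of radius 21 mm and height 279 mm. The lower flange rests on z = 0 and the three cylinders share a vertical axis.

C is a fence section. Two 82×82 mm posts, 1408 mm tall, stand on the floor with a clear span of 1673 mm between their inner faces. Two horizontal rails of 82×80 mm section span the gap between the posts with their undersides at z = 249 mm and z = 1215 mm, flush with the posts' −y face. 9 pickets, each 102 mm wide, 21 mm thick and 1289 mm tall, are fixed to the +y face of the rails with their bottoms at z = 52 mm, evenly spaced across the span with equal gaps (rounded down to the nearest mm) at the −x end and between each pair — any rounding remainder accumulates at the +x end.

The spool is on top of the stool. The fence section is on the floor beside the stool on its −y side.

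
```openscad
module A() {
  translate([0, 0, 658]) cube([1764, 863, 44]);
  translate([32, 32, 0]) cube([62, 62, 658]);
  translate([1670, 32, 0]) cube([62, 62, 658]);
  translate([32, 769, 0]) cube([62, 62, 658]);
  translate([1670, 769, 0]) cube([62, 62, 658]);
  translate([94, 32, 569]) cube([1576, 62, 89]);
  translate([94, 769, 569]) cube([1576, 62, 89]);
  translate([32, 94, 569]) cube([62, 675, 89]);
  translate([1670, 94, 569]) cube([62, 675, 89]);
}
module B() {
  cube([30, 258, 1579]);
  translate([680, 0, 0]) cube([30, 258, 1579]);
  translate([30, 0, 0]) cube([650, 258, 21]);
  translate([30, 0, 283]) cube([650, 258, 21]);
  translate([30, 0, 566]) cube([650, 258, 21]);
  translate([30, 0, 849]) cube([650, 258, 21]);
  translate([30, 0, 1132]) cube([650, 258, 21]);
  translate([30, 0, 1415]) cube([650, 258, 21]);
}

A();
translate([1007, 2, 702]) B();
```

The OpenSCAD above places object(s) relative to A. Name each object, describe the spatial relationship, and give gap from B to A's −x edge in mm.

The bookshelf's min-x is at 1007; the table's min-x is 0; gap = 1007 mm.

A is a table. B is a bookshelf. The bookshelf is on top of the table. The gap from the bookshelf to the table's −x edge is 1007 mm.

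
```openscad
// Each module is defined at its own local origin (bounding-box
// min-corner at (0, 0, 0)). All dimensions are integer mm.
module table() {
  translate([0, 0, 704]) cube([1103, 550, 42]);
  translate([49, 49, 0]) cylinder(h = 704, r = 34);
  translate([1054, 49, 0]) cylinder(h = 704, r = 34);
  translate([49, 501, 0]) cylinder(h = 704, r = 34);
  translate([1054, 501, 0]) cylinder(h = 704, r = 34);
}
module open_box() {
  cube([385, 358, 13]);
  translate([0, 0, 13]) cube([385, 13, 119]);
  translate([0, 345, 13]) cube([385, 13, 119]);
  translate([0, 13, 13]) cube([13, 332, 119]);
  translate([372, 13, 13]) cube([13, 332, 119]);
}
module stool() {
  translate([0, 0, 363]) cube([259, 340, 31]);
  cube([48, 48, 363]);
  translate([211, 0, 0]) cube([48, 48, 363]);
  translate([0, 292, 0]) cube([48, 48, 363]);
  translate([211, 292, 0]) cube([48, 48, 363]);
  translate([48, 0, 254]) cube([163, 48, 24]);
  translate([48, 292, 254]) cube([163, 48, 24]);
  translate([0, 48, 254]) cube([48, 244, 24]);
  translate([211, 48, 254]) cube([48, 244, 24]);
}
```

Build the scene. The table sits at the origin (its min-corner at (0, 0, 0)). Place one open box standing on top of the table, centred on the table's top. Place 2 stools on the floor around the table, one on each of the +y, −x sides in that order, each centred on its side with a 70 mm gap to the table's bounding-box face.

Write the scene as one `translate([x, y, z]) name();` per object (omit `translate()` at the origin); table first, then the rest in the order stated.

table();
translate([359, 96, 746]) open_box();
translate([422, 620, 0]) stool();
translate([-329, 105, 0]) stool();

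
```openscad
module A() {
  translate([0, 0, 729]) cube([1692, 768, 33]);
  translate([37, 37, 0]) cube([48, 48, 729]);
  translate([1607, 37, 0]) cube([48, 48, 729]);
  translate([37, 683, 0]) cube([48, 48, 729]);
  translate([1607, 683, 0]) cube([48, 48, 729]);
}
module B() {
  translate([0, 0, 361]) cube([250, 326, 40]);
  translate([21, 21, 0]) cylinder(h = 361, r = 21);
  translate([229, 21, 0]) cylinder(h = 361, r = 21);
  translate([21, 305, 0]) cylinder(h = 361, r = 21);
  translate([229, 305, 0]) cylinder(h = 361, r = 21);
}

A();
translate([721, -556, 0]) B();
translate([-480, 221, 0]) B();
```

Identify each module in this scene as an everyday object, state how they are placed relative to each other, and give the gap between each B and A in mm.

Each stool's nearest face is 230 mm from the table's bounding box.

A is a table. B is a stool. Two stools sit around the table at the −y, −x sides. The gap between each stool and the table is 230 mm.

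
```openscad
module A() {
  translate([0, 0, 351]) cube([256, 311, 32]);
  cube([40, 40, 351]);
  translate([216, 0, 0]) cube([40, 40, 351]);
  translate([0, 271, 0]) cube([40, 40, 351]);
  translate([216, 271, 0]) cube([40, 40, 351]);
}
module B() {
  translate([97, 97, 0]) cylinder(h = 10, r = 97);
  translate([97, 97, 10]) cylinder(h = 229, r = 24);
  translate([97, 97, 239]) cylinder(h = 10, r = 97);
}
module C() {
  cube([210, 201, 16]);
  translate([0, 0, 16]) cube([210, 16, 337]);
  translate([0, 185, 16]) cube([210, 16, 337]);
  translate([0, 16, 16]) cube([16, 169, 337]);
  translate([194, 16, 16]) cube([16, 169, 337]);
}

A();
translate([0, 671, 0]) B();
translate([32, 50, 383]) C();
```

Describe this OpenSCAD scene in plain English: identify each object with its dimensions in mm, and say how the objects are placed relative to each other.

A is a four-legged stool. The seat is 256×311 mm, 32 mm thick, top at z = 383 mm. It stands on four square legs, each 40×40 mm in cross-section, from z = 0 to the seat underside, each flush with a corner of the seat.

B is a spool: two coaxial disc flanges of radius 97 mm and thickness 10 mm, joined by a core cylinder of radius 24 mm and height 229 mm. The lower flange rests on z = 0 and the three cylinders share a vertical axis.

C is an open-topped rectangular box: outside dimensions 210×201×353 mm, with a uniform wall and base thickness of 16 mm. The base is a full 210×201 slab on the floor; four walls sit on top of the base. The front and back walls (the −y and +y sides) span the full width; the two side walls fit between them.

The spool is on the floor beside the stool on its +y side. The open box is on top of the stool.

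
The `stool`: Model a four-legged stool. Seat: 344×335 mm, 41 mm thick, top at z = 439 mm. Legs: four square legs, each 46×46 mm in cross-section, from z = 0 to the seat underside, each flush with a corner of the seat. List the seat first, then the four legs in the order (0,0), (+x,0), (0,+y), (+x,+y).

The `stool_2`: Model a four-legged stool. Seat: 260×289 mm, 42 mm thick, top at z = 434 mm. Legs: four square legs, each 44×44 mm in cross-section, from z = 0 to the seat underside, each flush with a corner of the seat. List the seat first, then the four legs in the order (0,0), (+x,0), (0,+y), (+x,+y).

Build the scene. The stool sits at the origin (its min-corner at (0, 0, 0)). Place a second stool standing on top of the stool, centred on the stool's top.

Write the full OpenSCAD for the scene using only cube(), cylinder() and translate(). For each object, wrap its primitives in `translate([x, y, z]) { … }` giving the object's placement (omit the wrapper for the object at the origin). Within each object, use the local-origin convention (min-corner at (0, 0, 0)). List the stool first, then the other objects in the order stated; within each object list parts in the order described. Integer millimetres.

translate([0, 0, 398]) cube([344, 335, 41]);
cube([46, 46, 398]);
translate([298, 0, 0]) cube([46, 46, 398]);
translate([0, 289, 0]) cube([46, 46, 398]);
translate([298, 289, 0]) cube([46, 46, 398]);
translate([42, 23, 439]) {
  translate([0, 0, 392]) cube([260, 289, 42]);
  cube([44, 44, 392]);
  translate([216, 0, 0]) cube([44, 44, 392]);
  translate([0, 245, 0]) cube([44, 44, 392]);
  translate([216, 245, 0]) cube([44, 44, 392]);
}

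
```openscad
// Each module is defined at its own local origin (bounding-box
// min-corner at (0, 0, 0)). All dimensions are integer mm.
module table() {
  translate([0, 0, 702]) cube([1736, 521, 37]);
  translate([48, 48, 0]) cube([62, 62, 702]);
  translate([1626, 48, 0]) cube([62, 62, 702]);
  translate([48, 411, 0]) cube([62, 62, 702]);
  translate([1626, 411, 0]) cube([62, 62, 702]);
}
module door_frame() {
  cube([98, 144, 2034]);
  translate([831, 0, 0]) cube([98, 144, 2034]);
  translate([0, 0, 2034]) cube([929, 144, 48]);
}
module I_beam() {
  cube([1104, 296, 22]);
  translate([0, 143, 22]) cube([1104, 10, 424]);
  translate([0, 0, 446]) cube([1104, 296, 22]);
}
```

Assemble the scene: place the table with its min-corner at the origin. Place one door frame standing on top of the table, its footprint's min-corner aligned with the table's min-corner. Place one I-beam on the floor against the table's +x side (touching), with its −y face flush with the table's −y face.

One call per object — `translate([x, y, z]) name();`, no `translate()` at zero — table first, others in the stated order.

table();
translate([0, 0, 739]) door_frame();
translate([1736, 0, 0]) I_beam();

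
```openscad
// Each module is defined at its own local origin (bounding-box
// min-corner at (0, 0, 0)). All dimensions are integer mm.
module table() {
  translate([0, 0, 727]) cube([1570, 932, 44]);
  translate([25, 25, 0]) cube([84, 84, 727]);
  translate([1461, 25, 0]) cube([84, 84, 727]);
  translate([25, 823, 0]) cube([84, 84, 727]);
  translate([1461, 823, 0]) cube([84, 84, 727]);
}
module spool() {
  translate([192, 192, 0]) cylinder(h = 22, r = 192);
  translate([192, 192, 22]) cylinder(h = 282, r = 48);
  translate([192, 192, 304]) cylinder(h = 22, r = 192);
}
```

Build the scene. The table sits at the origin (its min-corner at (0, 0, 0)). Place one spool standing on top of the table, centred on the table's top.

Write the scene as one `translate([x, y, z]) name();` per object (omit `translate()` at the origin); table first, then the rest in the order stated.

table();
translate([593, 274, 771]) spool();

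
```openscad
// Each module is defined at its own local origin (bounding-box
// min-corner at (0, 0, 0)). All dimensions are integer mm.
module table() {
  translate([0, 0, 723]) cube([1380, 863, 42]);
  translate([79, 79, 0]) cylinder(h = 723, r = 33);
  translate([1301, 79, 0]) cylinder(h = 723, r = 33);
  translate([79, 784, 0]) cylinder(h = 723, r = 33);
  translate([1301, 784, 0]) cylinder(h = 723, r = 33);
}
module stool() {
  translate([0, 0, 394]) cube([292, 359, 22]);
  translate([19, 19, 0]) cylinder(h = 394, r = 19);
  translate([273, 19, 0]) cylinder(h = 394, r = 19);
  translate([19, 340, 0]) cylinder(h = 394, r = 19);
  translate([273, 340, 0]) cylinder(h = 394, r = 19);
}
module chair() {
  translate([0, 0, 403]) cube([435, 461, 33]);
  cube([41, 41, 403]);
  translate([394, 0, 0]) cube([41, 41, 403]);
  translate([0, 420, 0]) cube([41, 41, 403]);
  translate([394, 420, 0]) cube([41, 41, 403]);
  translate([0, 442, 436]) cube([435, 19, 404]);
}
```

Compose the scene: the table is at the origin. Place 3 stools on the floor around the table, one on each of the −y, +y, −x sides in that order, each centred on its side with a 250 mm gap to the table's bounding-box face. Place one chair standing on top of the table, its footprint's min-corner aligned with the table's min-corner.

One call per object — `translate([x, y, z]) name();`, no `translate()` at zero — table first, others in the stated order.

table();
translate([544, -609, 0]) stool();
translate([544, 1113, 0]) stool();
translate([-542, 252, 0]) stool();
translate([0, 0, 765]) chair();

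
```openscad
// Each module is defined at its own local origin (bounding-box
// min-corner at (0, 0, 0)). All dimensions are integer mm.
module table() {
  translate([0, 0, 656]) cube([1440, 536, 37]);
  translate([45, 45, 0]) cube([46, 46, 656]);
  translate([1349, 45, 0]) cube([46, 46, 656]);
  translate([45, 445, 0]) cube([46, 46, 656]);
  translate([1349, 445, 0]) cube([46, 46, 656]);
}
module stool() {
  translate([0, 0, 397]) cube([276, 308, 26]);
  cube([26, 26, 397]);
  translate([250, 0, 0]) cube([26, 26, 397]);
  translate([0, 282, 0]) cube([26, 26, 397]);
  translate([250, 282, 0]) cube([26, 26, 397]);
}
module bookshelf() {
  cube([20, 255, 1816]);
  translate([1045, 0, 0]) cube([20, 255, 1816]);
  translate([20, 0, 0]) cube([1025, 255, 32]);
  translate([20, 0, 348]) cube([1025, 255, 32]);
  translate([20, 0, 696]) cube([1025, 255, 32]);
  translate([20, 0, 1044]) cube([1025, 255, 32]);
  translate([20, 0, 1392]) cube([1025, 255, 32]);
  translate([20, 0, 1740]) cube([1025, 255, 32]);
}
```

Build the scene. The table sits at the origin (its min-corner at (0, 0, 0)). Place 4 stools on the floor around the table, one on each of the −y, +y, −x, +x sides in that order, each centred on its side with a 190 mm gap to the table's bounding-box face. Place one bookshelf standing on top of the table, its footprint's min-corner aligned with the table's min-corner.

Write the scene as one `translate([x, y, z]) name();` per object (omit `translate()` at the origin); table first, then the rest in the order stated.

table();
translate([582, -498, 0]) stool();
translate([582, 726, 0]) stool();
translate([-466, 114, 0]) stool();
translate([1630, 114, 0]) stool();
translate([0, 0, 693]) bookshelf();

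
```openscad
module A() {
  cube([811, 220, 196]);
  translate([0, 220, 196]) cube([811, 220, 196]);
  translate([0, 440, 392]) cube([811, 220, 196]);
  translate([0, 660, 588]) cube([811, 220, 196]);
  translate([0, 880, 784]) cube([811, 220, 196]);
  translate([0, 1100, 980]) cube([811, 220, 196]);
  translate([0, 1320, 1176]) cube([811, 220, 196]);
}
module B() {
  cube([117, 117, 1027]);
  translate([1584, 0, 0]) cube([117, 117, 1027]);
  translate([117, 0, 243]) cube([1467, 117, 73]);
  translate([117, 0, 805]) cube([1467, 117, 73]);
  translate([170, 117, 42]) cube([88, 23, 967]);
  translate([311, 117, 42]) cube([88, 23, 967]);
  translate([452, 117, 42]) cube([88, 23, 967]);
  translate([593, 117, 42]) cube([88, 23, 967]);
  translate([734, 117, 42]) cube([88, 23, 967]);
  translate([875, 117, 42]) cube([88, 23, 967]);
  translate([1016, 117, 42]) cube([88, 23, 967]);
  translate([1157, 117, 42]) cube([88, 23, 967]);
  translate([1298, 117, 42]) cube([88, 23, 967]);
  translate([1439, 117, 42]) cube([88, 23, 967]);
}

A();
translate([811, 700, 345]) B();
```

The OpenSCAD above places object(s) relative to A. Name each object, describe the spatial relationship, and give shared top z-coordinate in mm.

Both tops at z = 1372 mm.

A is a staircase. B is a fence section. The fence section is beside the staircase with their tops flush at z = 1372. The shared top z-coordinate is 1372 mm.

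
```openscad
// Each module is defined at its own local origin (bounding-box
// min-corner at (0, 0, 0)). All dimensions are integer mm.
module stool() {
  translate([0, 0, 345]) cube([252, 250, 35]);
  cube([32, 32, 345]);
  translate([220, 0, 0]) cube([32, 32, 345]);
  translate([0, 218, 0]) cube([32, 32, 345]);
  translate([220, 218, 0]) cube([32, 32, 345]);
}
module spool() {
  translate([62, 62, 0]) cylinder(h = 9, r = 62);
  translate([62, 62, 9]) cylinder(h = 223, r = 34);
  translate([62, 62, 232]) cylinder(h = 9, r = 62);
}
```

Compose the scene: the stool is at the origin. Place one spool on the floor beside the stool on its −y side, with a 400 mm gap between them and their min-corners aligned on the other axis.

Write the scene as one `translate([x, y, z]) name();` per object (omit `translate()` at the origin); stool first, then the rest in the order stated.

stool();
translate([0, -524, 0]) spool();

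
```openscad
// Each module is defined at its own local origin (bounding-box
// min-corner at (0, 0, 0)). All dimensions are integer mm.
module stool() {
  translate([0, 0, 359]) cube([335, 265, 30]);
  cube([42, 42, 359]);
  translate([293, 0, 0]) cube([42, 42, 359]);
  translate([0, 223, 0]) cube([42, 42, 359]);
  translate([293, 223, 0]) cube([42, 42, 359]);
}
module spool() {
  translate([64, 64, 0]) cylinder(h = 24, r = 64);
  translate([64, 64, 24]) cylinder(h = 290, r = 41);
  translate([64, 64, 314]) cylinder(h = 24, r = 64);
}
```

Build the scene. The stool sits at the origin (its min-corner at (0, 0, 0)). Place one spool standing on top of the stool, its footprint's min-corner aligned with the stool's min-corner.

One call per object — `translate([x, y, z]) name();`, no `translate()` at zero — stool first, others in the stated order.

stool();
translate([0, 0, 389]) spool();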